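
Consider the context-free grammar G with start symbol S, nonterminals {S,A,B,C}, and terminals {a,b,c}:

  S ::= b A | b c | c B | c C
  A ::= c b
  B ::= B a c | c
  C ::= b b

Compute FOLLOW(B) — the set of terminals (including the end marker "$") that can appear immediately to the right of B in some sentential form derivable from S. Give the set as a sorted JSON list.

FIRST iteration:
[1]
  A via A→c b: +{c}
  B via B→c: +{c}
  C via C→b b: +{b}
  S via S→b A: +{b}
  S via S→c B: +{c}
  FIRST[S]={b,c}  FIRST[A]={c}  FIRST[B]={c}  FIRST[C]={b}
[2] (stable)
  FIRST[S]={b,c}  FIRST[A]={c}  FIRST[B]={c}  FIRST[C]={b}

FOLLOW iteration:
seed FOLLOW(S) with $
iter 1:
  B→B a c: FOLLOW(B) ⊇ FIRST(a) = {a}; new: +{a}
  S→b A: FOLLOW(A) ⊇ FOLLOW(S) ⊇ {$}; new: +{$}
  S→c B: FOLLOW(B) ⊇ FOLLOW(S) ⊇ {$}; new: +{$}
  S→c C: FOLLOW(C) ⊇ FOLLOW(S) ⊇ {$}; new: +{$}
  S: {$}  A: {$}  B: {$,a}  C: {$}
iter 2: (no change)
  S: {$}  A: {$}  B: {$,a}  C: {$}

FOLLOW(B) = ["$", "a"]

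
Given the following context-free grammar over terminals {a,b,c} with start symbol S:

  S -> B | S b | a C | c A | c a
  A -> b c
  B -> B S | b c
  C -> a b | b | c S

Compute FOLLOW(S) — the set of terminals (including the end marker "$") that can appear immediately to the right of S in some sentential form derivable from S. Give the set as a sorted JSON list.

Compute FIRST by fixpoint:
[1]
  A via A→b c: +{b}
  B via B→b c: +{b}
  C via C→a b: +{a}
  C via C→b: +{b}
  C via C→c S: +{c}
  S via S→B: +{b}
  S via S→a C: +{a}
  S via S→c A: +{c}
  FIRST[S]={a,b,c}  FIRST[A]={b}  FIRST[B]={b}  FIRST[C]={a,b,c}
[2] (stable)
  FIRST[S]={a,b,c}  FIRST[A]={b}  FIRST[B]={b}  FIRST[C]={a,b,c}

FOLLOW sets:
initialize: $ ∈ FOLLOW(S)
[1]
  B→B S: FOLLOW(B) ⊇ FIRST(S) = {a,b,c}; new: +{a,b,c}
  B→B S: FOLLOW(S) ⊇ FOLLOW(B) ⊇ {a,b,c}; new: +{a,b,c}
  S→B: FOLLOW(B) ⊇ FOLLOW(S) ⊇ {$,a,b,c}; new: +{$}
  S→a C: FOLLOW(C) ⊇ FOLLOW(S) ⊇ {$,a,b,c}; new: +{$,a,b,c}
  S→c A: FOLLOW(A) ⊇ FOLLOW(S) ⊇ {$,a,b,c}; new: +{$,a,b,c}
  FOLLOW(S)={$,a,b,c}  FOLLOW(A)={$,a,b,c}  FOLLOW(B)={$,a,b,c}  FOLLOW(C)={$,a,b,c}
[2] (stable)
  FOLLOW(S)={$,a,b,c}  FOLLOW(A)={$,a,b,c}  FOLLOW(B)={$,a,b,c}  FOLLOW(C)={$,a,b,c}

FOLLOW(S) = ["$", "a", "b", "c"]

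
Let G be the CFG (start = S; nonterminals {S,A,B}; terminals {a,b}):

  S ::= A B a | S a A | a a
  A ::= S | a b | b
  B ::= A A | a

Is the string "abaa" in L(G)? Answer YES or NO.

Convert to CNF:
  S -> A X4 | S X5 | T0 T0
  A -> A X2 | S X3 | T0 T0 | T0 T1 | b
  B -> A A | a
  T0 -> a
  T1 -> b
  X2 -> B T0
  X3 -> T0 A
  X4 -> B T0
  X5 -> T0 A

Fill CYK table bottom-up:
  T[0,0] 'a' = {B,T0}  orig:{B}
  T[1,1] 'b' = {A,T1}  orig:{A}
  T[2,2] 'a' = {B,T0}  orig:{B}
  T[3,3] 'a' = {B,T0}  orig:{B}
  T[0,1] 'ab' = {A,X3,X5}  orig:{A}
  T[1,2] 'ba' = ∅
  T[2,3] 'aa' = {A,S,X2,X4}  orig:{A,S}
  T[0,2] 'aba' = ∅
  T[1,3] 'baa' = {A,B,S}
  T[0,3] 'abaa' = {A,B,S,X3,X5}  orig:{A,B,S}

S ∈ T[0,3] ⇒ YES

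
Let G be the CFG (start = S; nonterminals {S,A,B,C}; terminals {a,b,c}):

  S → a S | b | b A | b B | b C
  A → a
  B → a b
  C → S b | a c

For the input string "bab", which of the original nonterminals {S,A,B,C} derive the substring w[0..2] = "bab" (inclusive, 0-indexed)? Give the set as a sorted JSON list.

Convert to CNF:
  S -> T0 S | T1 A | T1 B | T1 C | b
  A -> a
  B -> T0 T1
  C -> S T1 | T0 T2
  T0 -> a
  T1 -> b
  T2 -> c

Fill CYK table bottom-up (cells [i..j] with 0 ≤ i ≤ j ≤ 2 only):
  [0..0]={S,T1}  "b"  orig:{S}
  [1..1]={A,T0}  "a"  orig:{A}
  [2..2]={S,T1}  "b"  orig:{S}
  [0..1]={S}  "ba"
  [1..2]={B,S}  "ab"
  [0..2]={C,S}  "bab"

Original NTs in T[0,2] deriving "bab": ["C", "S"]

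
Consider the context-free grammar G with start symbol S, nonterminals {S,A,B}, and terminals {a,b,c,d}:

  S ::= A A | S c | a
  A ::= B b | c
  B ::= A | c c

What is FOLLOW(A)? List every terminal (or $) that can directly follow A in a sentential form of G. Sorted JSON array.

Compute FIRST by fixpoint:
[1]
  A via A→c: +{c}
  B via B→A: +{c}
  S via S→A A: +{c}
  S via S→a: +{a}
  FIRST[S]={a,c}  FIRST[A]={c}  FIRST[B]={c}
[2] (no change)
  FIRST[S]={a,c}  FIRST[A]={c}  FIRST[B]={c}

FOLLOW iteration:
initialize: $ ∈ FOLLOW(S)
[1]
  A→B b: FOLLOW(B) ⊇ FIRST(b) = {b}; new: +{b}
  B→A: FOLLOW(A) ⊇ FOLLOW(B) ⊇ {b}; new: +{b}
  S→A A: FOLLOW(A) ⊇ FIRST(A) = {c}; new: +{c}
  S→A A: FOLLOW(A) ⊇ FOLLOW(S) ⊇ {$}; new: +{$}
  S→S c: FOLLOW(S) ⊇ FIRST(c) = {c}; new: +{c}
  FOLLOW[S]={$,c}  FOLLOW[A]={$,b,c}  FOLLOW[B]={b}
[2] (stable)
  FOLLOW[S]={$,c}  FOLLOW[A]={$,b,c}  FOLLOW[B]={b}

FOLLOW(A) = ["$", "b", "c"]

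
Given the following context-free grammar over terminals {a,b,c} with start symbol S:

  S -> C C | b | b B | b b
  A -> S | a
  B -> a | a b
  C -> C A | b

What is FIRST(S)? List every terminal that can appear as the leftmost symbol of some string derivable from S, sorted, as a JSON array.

FIRST iteration:
[1]
  A via A→a: +{a}
  B via B→a: +{a}
  C via C→b: +{b}
  S via S→C C: +{b}
  FIRST[S]={b}  FIRST[A]={a}  FIRST[B]={a}  FIRST[C]={b}
[2]
  A via A→S: +{b}
  FIRST[S]={b}  FIRST[A]={a,b}  FIRST[B]={a}  FIRST[C]={b}
[3] done
  FIRST[S]={b}  FIRST[A]={a,b}  FIRST[B]={a}  FIRST[C]={b}

FIRST(S) = ["b"]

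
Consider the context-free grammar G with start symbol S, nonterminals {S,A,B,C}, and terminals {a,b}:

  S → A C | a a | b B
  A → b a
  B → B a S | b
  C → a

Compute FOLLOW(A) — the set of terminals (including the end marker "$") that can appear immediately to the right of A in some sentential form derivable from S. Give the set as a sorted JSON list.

FIRST sets, iterate to fixpoint:
iter 1:
  A via A→b a: +{b}
  B via B→b: +{b}
  C via C→a: +{a}
  S via S→A C: +{b}
  S via S→a a: +{a}
  FIRST[S]={a,b}  FIRST[A]={b}  FIRST[B]={b}  FIRST[C]={a}
iter 2: done
  FIRST[S]={a,b}  FIRST[A]={b}  FIRST[B]={b}  FIRST[C]={a}

FOLLOW sets:
seed FOLLOW(S) with $
round 1:
  B→B a S: FOLLOW(B) ⊇ FIRST(a) = {a}; new: +{a}
  B→B a S: FOLLOW(S) ⊇ FOLLOW(B) ⊇ {a}; new: +{a}
  S→A C: FOLLOW(A) ⊇ FIRST(C) = {a}; new: +{a}
  S→A C: FOLLOW(C) ⊇ FOLLOW(S) ⊇ {$,a}; new: +{$,a}
  S→b B: FOLLOW(B) ⊇ FOLLOW(S) ⊇ {$,a}; new: +{$}
  FOLLOW(S)={$,a}  FOLLOW(A)={a}  FOLLOW(B)={$,a}  FOLLOW(C)={$,a}
round 2: (no change)
  FOLLOW(S)={$,a}  FOLLOW(A)={a}  FOLLOW(B)={$,a}  FOLLOW(C)={$,a}

FOLLOW(A) = ["a"]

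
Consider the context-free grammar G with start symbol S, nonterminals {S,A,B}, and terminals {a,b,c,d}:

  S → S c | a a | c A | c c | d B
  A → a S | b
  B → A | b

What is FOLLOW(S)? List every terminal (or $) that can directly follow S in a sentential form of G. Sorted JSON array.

Compute FIRST by fixpoint:
[1]
  A via A→a S: +{a}
  A via A→b: +{b}
  B via B→A: +{a,b}
  S via S→a a: +{a}
  S via S→c A: +{c}
  S via S→d B: +{d}
  FIRST[S]={a,c,d}  FIRST[A]={a,b}  FIRST[B]={a,b}
[2] done
  FIRST[S]={a,c,d}  FIRST[A]={a,b}  FIRST[B]={a,b}

FOLLOW iteration:
FOLLOW(S) := {$}
round 1:
  S→S c: FOLLOW(S) ⊇ FIRST(c) = {c}; new: +{c}
  S→c A: FOLLOW(A) ⊇ FOLLOW(S) ⊇ {$,c}; new: +{$,c}
  S→d B: FOLLOW(B) ⊇ FOLLOW(S) ⊇ {$,c}; new: +{$,c}
  FOLLOW(S)={$,c}  FOLLOW(A)={$,c}  FOLLOW(B)={$,c}
round 2: — fixpoint
  FOLLOW(S)={$,c}  FOLLOW(A)={$,c}  FOLLOW(B)={$,c}

FOLLOW(S) = ["$", "c"]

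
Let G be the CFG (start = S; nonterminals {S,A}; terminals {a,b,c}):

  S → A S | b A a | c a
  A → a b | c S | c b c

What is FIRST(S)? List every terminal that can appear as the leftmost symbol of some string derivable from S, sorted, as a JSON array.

FIRST sets, iterate to fixpoint:
[1]
  A via A→a b: +{a}
  A via A→c S: +{c}
  S via S→A S: +{a,c}
  S via S→b A a: +{b}
  FIRST[S]={a,b,c}  FIRST[A]={a,c}
[2] (stable)
  FIRST[S]={a,b,c}  FIRST[A]={a,c}

FIRST(S) = ["a", "b", "c"]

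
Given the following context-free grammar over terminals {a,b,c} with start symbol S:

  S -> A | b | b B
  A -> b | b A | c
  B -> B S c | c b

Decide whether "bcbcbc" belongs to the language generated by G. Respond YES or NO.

Convert to CNF:
  S -> T0 A | T0 B | b | c
  A -> T0 A | b | c
  B -> B X2 | T1 T0
  T0 -> b
  T1 -> c
  X2 -> S T1

CYK fill:
  [0..0]={A,S,T0}  "b"  orig:{A,S}
  [1..1]={A,S,T1}  "c"  orig:{A,S}
  [2..2]={A,S,T0}  "b"  orig:{A,S}
  [3..3]={A,S,T1}  "c"  orig:{A,S}
  [4..4]={A,S,T0}  "b"  orig:{A,S}
  [5..5]={A,S,T1}  "c"  orig:{A,S}
  [0..1]={A,S,X2}  "bc"  orig:{A,S}
  [1..2]={B}  "cb"
  [2..3]={A,S,X2}  "bc"  orig:{A,S}
  [3..4]={B}  "cb"
  [4..5]={A,S,X2}  "bc"  orig:{A,S}
  [0..2]={S}  "bcb"
  [1..3]=∅  "cbc"
  [2..4]={S}  "bcb"
  [3..5]=∅  "cbc"
  [0..3]={X2}  "bcbc"  orig:{}
  [1..4]=∅  "cbcb"
  [2..5]={X2}  "bcbc"  orig:{}
  [0..4]=∅  "bcbcb"
  [1..5]=∅  "cbcbc"
  [0..5]=∅  "bcbcbc"

S ∉ T[0,5] ⇒ NO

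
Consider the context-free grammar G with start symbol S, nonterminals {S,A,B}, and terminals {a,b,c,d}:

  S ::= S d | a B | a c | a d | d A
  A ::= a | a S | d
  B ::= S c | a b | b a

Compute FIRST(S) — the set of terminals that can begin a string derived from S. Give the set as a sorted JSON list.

Compute FIRST by fixpoint:
iter 1:
  A via A→a: +{a}
  A via A→d: +{d}
  B via B→a b: +{a}
  B via B→b a: +{b}
  S via S→a B: +{a}
  S via S→d A: +{d}
  S: {a,d}  A: {a,d}  B: {a,b}
iter 2:
  B via B→S c: +{d}
  S: {a,d}  A: {a,d}  B: {a,b,d}
iter 3: (stable)
  S: {a,d}  A: {a,d}  B: {a,b,d}

FIRST(S) = ["a", "d"]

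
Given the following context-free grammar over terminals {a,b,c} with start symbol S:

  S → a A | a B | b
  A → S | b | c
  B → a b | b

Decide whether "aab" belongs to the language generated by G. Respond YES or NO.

Convert to CNF:
  S -> T0 A | T0 B | b
  A -> T0 A | T0 B | b | c
  B -> T0 T1 | b
  T0 -> a
  T1 -> b

CYK fill:
  cell(0,0) a: {T0}  orig:{}
  cell(1,1) a: {T0}  orig:{}
  cell(2,2) b: {A,B,S,T1}  orig:{A,B,S}
  cell(0,1) aa: ∅
  cell(1,2) ab: {A,B,S}
  cell(0,2) aab: {A,S}

S ∈ T[0,2] ⇒ YES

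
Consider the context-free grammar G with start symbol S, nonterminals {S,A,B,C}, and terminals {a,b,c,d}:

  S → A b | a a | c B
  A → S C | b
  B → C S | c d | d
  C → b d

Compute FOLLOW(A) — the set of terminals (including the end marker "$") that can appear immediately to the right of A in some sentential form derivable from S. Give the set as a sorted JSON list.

FIRST iteration:
round 1:
  A via A→b: +{b}
  B via B→c d: +{c}
  B via B→d: +{d}
  C via C→b d: +{b}
  S via S→A b: +{b}
  S via S→a a: +{a}
  S via S→c B: +{c}
  FIRST(S)={a,b,c}  FIRST(A)={b}  FIRST(B)={c,d}  FIRST(C)={b}
round 2:
  A via A→S C: +{a,c}
  B via B→C S: +{b}
  FIRST(S)={a,b,c}  FIRST(A)={a,b,c}  FIRST(B)={b,c,d}  FIRST(C)={b}
round 3: — fixpoint
  FIRST(S)={a,b,c}  FIRST(A)={a,b,c}  FIRST(B)={b,c,d}  FIRST(C)={b}

FOLLOW iteration:
seed FOLLOW(S) with $
round 1:
  A→S C: FOLLOW(S) ⊇ FIRST(C) = {b}; new: +{b}
  B→C S: FOLLOW(C) ⊇ FIRST(S) = {a,b,c}; new: +{a,b,c}
  S→A b: FOLLOW(A) ⊇ FIRST(b) = {b}; new: +{b}
  S→c B: FOLLOW(B) ⊇ FOLLOW(S) ⊇ {$,b}; new: +{$,b}
  FOLLOW(S)={$,b}  FOLLOW(A)={b}  FOLLOW(B)={$,b}  FOLLOW(C)={a,b,c}
round 2: — fixpoint
  FOLLOW(S)={$,b}  FOLLOW(A)={b}  FOLLOW(B)={$,b}  FOLLOW(C)={a,b,c}

FOLLOW(A) = ["b"]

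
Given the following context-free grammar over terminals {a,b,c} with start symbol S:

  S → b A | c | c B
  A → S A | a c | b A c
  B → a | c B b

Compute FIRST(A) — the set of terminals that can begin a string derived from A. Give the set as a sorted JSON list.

FIRST sets, iterate to fixpoint:
[1]
  A via A→a c: +{a}
  A via A→b A c: +{b}
  B via B→a: +{a}
  B via B→c B b: +{c}
  S via S→b A: +{b}
  S via S→c: +{c}
  FIRST[S]={b,c}  FIRST[A]={a,b}  FIRST[B]={a,c}
[2]
  A via A→S A: +{c}
  FIRST[S]={b,c}  FIRST[A]={a,b,c}  FIRST[B]={a,c}
[3] — fixpoint
  FIRST[S]={b,c}  FIRST[A]={a,b,c}  FIRST[B]={a,c}

FIRST(A) = ["a", "b", "c"]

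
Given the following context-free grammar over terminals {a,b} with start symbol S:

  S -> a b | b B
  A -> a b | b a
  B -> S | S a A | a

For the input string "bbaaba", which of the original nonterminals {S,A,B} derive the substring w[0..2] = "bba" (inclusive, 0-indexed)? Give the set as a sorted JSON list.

CNF form of G:
  S -> T0 T1 | T1 B
  A -> T0 T1 | T1 T0
  B -> S X2 | T0 T1 | T1 B | a
  T0 -> a
  T1 -> b
  X2 -> T0 A

CYK table (by increasing span) — only the sub-triangle for w[0..2]:
  [0..0]={T1}  "b"  orig:{}
  [1..1]={T1}  "b"  orig:{}
  [2..2]={B,T0}  "a"  orig:{B}
  [0..1]=∅  "bb"
  [1..2]={A,B,S}  "ba"
  [0..2]={B,S}  "bba"

Original NTs in T[0,2] deriving "bba": ["B", "S"]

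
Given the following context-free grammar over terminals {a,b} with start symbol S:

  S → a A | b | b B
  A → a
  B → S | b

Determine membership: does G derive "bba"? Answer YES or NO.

CNF form of G:
  S -> T0 A | T1 B | b
  A -> a
  B -> T0 A | T1 B | b
  T0 -> a
  T1 -> b

Fill CYK table bottom-up:
  T[0,0] 'b' = {B,S,T1}  orig:{B,S}
  T[1,1] 'b' = {B,S,T1}  orig:{B,S}
  T[2,2] 'a' = {A,T0}  orig:{A}
  T[0,1] 'bb' = {B,S}
  T[1,2] 'ba' = ∅
  T[0,2] 'bba' = ∅

S ∉ T[0,2] ⇒ NO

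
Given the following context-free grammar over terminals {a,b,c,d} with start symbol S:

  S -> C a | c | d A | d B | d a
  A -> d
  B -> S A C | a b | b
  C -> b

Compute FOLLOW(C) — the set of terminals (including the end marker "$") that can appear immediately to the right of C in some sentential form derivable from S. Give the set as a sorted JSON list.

FIRST sets, iterate to fixpoint:
iter 1:
  A via A→d: +{d}
  B via B→a b: +{a}
  B via B→b: +{b}
  C via C→b: +{b}
  S via S→C a: +{b}
  S via S→c: +{c}
  S via S→d A: +{d}
  S: {b,c,d}  A: {d}  B: {a,b}  C: {b}
iter 2:
  B via B→S A C: +{c,d}
  S: {b,c,d}  A: {d}  B: {a,b,c,d}  C: {b}
iter 3: — fixpoint
  S: {b,c,d}  A: {d}  B: {a,b,c,d}  C: {b}

FOLLOW iteration:
seed FOLLOW(S) with $
round 1:
  B→S A C: FOLLOW(S) ⊇ FIRST(A) = {d}; new: +{d}
  B→S A C: FOLLOW(A) ⊇ FIRST(C) = {b}; new: +{b}
  S→C a: FOLLOW(C) ⊇ FIRST(a) = {a}; new: +{a}
  S→d A: FOLLOW(A) ⊇ FOLLOW(S) ⊇ {$,d}; new: +{$,d}
  S→d B: FOLLOW(B) ⊇ FOLLOW(S) ⊇ {$,d}; new: +{$,d}
  FOLLOW[S]={$,d}  FOLLOW[A]={$,b,d}  FOLLOW[B]={$,d}  FOLLOW[C]={a}
round 2:
  B→S A C: FOLLOW(C) ⊇ FOLLOW(B) ⊇ {$,d}; new: +{$,d}
  FOLLOW[S]={$,d}  FOLLOW[A]={$,b,d}  FOLLOW[B]={$,d}  FOLLOW[C]={$,a,d}
round 3: (no change)
  FOLLOW[S]={$,d}  FOLLOW[A]={$,b,d}  FOLLOW[B]={$,d}  FOLLOW[C]={$,a,d}

FOLLOW(C) = ["$", "a", "d"]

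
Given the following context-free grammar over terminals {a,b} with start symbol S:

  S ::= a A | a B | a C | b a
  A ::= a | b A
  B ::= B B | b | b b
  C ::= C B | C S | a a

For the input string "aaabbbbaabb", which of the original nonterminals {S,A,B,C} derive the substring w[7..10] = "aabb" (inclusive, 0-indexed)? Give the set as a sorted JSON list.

Convert to CNF:
  S -> T0 T1 | T1 A | T1 B | T1 C
  A -> T0 A | a
  B -> B B | T0 T0 | b
  C -> C B | C S | T1 T1
  T0 -> b
  T1 -> a

Fill CYK table bottom-up (cells [i..j] with 7 ≤ i ≤ j ≤ 10 only):
  cell(7,7) a: {A,T1}  orig:{A}
  cell(8,8) a: {A,T1}  orig:{A}
  cell(9,9) b: {B,T0}  orig:{B}
  cell(10,10) b: {B,T0}  orig:{B}
  cell(7,8) aa: {C,S}
  cell(8,9) ab: {S}
  cell(9,10) bb: {B}
  cell(7,9) aab: {C}
  cell(8,10) abb: {S}
  cell(7,10) aabb: {C}

Original NTs in T[7,10] deriving "aabb": ["C"]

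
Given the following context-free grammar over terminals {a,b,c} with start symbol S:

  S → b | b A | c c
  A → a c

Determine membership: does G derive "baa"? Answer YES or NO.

CNF form of G:
  S -> T1 T1 | T2 A | b
  A -> T0 T1
  T0 -> a
  T1 -> c
  T2 -> b

CYK fill:
  [0..0]={S,T2}  "b"  orig:{S}
  [1..1]={T0}  "a"  orig:{}
  [2..2]={T0}  "a"  orig:{}
  [0..1]=∅  "ba"
  [1..2]=∅  "aa"
  [0..2]=∅  "baa"

S ∉ T[0,2] ⇒ NO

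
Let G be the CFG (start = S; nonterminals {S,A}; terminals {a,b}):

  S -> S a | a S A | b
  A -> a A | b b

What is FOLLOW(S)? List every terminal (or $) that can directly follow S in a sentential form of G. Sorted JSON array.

FIRST sets, iterate to fixpoint:
iter 1:
  A via A→a A: +{a}
  A via A→b b: +{b}
  S via S→a S A: +{a}
  S via S→b: +{b}
  FIRST[S]={a,b}  FIRST[A]={a,b}
iter 2: — fixpoint
  FIRST[S]={a,b}  FIRST[A]={a,b}

FOLLOW iteration:
initialize: $ ∈ FOLLOW(S)
round 1:
  S→S a: FOLLOW(S) ⊇ FIRST(a) = {a}; new: +{a}
  S→a S A: FOLLOW(S) ⊇ FIRST(A) = {a,b}; new: +{b}
  S→a S A: FOLLOW(A) ⊇ FOLLOW(S) ⊇ {$,a,b}; new: +{$,a,b}
  FOLLOW(S)={$,a,b}  FOLLOW(A)={$,a,b}
round 2: done
  FOLLOW(S)={$,a,b}  FOLLOW(A)={$,a,b}

FOLLOW(S) = ["$", "a", "b"]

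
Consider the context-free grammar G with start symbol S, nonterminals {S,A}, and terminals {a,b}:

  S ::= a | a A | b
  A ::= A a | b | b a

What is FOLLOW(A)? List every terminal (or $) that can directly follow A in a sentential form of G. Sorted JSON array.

Compute FIRST by fixpoint:
pass 1:
  A via A→b: +{b}
  S via S→a: +{a}
  S via S→b: +{b}
  FIRST[S]={a,b}  FIRST[A]={b}
pass 2: — fixpoint
  FIRST[S]={a,b}  FIRST[A]={b}

Compute FOLLOW by fixpoint:
FOLLOW(S) := {$}
round 1:
  A→A a: FOLLOW(A) ⊇ FIRST(a) = {a}; new: +{a}
  S→a A: FOLLOW(A) ⊇ FOLLOW(S) ⊇ {$}; new: +{$}
  FOLLOW[S]={$}  FOLLOW[A]={$,a}
round 2: (stable)
  FOLLOW[S]={$}  FOLLOW[A]={$,a}

FOLLOW(A) = ["$", "a"]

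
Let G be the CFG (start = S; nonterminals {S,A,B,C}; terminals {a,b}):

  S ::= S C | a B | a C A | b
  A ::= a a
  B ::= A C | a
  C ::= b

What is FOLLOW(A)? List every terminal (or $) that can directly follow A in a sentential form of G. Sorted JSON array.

Compute FIRST by fixpoint:
round 1:
  A via A→a a: +{a}
  B via B→A C: +{a}
  C via C→b: +{b}
  S via S→a B: +{a}
  S via S→b: +{b}
  FIRST(S)={a,b}  FIRST(A)={a}  FIRST(B)={a}  FIRST(C)={b}
round 2: (stable)
  FIRST(S)={a,b}  FIRST(A)={a}  FIRST(B)={a}  FIRST(C)={b}

Compute FOLLOW by fixpoint:
FOLLOW(S) := {$}
iter 1:
  B→A C: FOLLOW(A) ⊇ FIRST(C) = {b}; new: +{b}
  S→S C: FOLLOW(S) ⊇ FIRST(C) = {b}; new: +{b}
  S→S C: FOLLOW(C) ⊇ FOLLOW(S) ⊇ {$,b}; new: +{$,b}
  S→a B: FOLLOW(B) ⊇ FOLLOW(S) ⊇ {$,b}; new: +{$,b}
  S→a C A: FOLLOW(C) ⊇ FIRST(A) = {a}; new: +{a}
  S→a C A: FOLLOW(A) ⊇ FOLLOW(S) ⊇ {$,b}; new: +{$}
  FOLLOW[S]={$,b}  FOLLOW[A]={$,b}  FOLLOW[B]={$,b}  FOLLOW[C]={$,a,b}
iter 2: done
  FOLLOW[S]={$,b}  FOLLOW[A]={$,b}  FOLLOW[B]={$,b}  FOLLOW[C]={$,a,b}

FOLLOW(A) = ["$", "b"]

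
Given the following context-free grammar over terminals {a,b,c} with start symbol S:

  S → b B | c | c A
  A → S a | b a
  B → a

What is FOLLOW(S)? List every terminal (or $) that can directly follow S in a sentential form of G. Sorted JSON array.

Compute FIRST by fixpoint:
[1]
  A via A→b a: +{b}
  B via B→a: +{a}
  S via S→b B: +{b}
  S via S→c: +{c}
  S: {b,c}  A: {b}  B: {a}
[2]
  A via A→S a: +{c}
  S: {b,c}  A: {b,c}  B: {a}
[3] done
  S: {b,c}  A: {b,c}  B: {a}

FOLLOW iteration:
initialize: $ ∈ FOLLOW(S)
[1]
  A→S a: FOLLOW(S) ⊇ FIRST(a) = {a}; new: +{a}
  S→b B: FOLLOW(B) ⊇ FOLLOW(S) ⊇ {$,a}; new: +{$,a}
  S→c A: FOLLOW(A) ⊇ FOLLOW(S) ⊇ {$,a}; new: +{$,a}
  FOLLOW(S)={$,a}  FOLLOW(A)={$,a}  FOLLOW(B)={$,a}
[2] (stable)
  FOLLOW(S)={$,a}  FOLLOW(A)={$,a}  FOLLOW(B)={$,a}

FOLLOW(S) = ["$", "a"]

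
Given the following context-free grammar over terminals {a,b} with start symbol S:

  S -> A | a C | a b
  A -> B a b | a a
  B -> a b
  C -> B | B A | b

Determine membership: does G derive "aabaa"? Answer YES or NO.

Convert to CNF:
  S -> B X3 | T0 C | T0 T0 | T0 T1
  A -> B X2 | T0 T0
  B -> T0 T1
  C -> B A | T0 T1 | b
  T0 -> a
  T1 -> b
  X2 -> T0 T1
  X3 -> T0 T1

CYK table (by increasing span):
  [0..0]={T0}  "a"  orig:{}
  [1..1]={T0}  "a"  orig:{}
  [2..2]={C,T1}  "b"  orig:{C}
  [3..3]={T0}  "a"  orig:{}
  [4..4]={T0}  "a"  orig:{}
  [0..1]={A,S}  "aa"
  [1..2]={B,C,S,X2,X3}  "ab"  orig:{B,C,S}
  [2..3]=∅  "ba"
  [3..4]={A,S}  "aa"
  [0..2]={S}  "aab"
  [1..3]=∅  "aba"
  [2..4]=∅  "baa"
  [0..3]=∅  "aaba"
  [1..4]={C}  "abaa"
  [0..4]={S}  "aabaa"

S ∈ T[0,4] ⇒ YES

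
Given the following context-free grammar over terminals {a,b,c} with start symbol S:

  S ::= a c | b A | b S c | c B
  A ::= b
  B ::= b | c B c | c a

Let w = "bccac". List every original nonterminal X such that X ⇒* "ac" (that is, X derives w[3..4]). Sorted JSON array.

Convert to CNF:
  S -> T0 B | T1 T0 | T2 A | T2 X4
  A -> b
  B -> T0 T1 | T0 X3 | b
  T0 -> c
  T1 -> a
  T2 -> b
  X3 -> B T0
  X4 -> S T0

CYK table (by increasing span) (cells [i..j] with 3 ≤ i ≤ j ≤ 4 only):
  cell(3,3) a: {T1}  orig:{}
  cell(4,4) c: {T0}  orig:{}
  cell(3,4) ac: {S}

Original NTs in T[3,4] deriving "ac": ["S"]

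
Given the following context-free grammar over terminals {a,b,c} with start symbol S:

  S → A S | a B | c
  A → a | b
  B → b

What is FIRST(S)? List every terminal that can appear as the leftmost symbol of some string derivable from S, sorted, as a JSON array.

FIRST sets, iterate to fixpoint:
iter 1:
  A via A→a: +{a}
  A via A→b: +{b}
  B via B→b: +{b}
  S via S→A S: +{a,b}
  S via S→c: +{c}
  FIRST[S]={a,b,c}  FIRST[A]={a,b}  FIRST[B]={b}
iter 2: — fixpoint
  FIRST[S]={a,b,c}  FIRST[A]={a,b}  FIRST[B]={b}

FIRST(S) = ["a", "b", "c"]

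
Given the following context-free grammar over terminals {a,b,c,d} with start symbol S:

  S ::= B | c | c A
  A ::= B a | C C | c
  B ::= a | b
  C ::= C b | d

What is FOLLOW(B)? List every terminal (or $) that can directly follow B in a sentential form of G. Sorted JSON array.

FIRST sets, iterate to fixpoint:
pass 1:
  A via A→c: +{c}
  B via B→a: +{a}
  B via B→b: +{b}
  C via C→d: +{d}
  S via S→B: +{a,b}
  S via S→c: +{c}
  FIRST[S]={a,b,c}  FIRST[A]={c}  FIRST[B]={a,b}  FIRST[C]={d}
pass 2:
  A via A→B a: +{a,b}
  A via A→C C: +{d}
  FIRST[S]={a,b,c}  FIRST[A]={a,b,c,d}  FIRST[B]={a,b}  FIRST[C]={d}
pass 3: (no change)
  FIRST[S]={a,b,c}  FIRST[A]={a,b,c,d}  FIRST[B]={a,b}  FIRST[C]={d}

FOLLOW sets:
FOLLOW(S) := {$}
iter 1:
  A→B a: FOLLOW(B) ⊇ FIRST(a) = {a}; new: +{a}
  A→C C: FOLLOW(C) ⊇ FIRST(C) = {d}; new: +{d}
  C→C b: FOLLOW(C) ⊇ FIRST(b) = {b}; new: +{b}
  S→B: FOLLOW(B) ⊇ FOLLOW(S) ⊇ {$}; new: +{$}
  S→c A: FOLLOW(A) ⊇ FOLLOW(S) ⊇ {$}; new: +{$}
  FOLLOW(S)={$}  FOLLOW(A)={$}  FOLLOW(B)={$,a}  FOLLOW(C)={b,d}
iter 2:
  A→C C: FOLLOW(C) ⊇ FOLLOW(A) ⊇ {$}; new: +{$}
  FOLLOW(S)={$}  FOLLOW(A)={$}  FOLLOW(B)={$,a}  FOLLOW(C)={$,b,d}
iter 3: done
  FOLLOW(S)={$}  FOLLOW(A)={$}  FOLLOW(B)={$,a}  FOLLOW(C)={$,b,d}

FOLLOW(B) = ["$", "a"]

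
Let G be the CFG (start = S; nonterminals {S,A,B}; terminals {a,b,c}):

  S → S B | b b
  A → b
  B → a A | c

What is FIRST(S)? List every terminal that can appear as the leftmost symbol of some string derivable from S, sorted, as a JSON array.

FIRST sets, iterate to fixpoint:
[1]
  A via A→b: +{b}
  B via B→a A: +{a}
  B via B→c: +{c}
  S via S→b b: +{b}
  FIRST[S]={b}  FIRST[A]={b}  FIRST[B]={a,c}
[2] (stable)
  FIRST[S]={b}  FIRST[A]={b}  FIRST[B]={a,c}

FIRST(S) = ["b"]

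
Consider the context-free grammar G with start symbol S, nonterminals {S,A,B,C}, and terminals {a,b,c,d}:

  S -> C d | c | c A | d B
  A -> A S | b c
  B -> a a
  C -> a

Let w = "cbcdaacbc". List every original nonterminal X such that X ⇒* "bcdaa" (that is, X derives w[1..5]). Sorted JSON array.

CNF form of G:
  S -> C T3 | T1 A | T3 B | c
  A -> A S | T0 T1
  B -> T2 T2
  C -> a
  T0 -> b
  T1 -> c
  T2 -> a
  T3 -> d

Fill CYK table bottom-up — only the sub-triangle for w[1..5]:
  [1..1]={T0}  "b"  orig:{}
  [2..2]={S,T1}  "c"  orig:{S}
  [3..3]={T3}  "d"  orig:{}
  [4..4]={C,T2}  "a"  orig:{C}
  [5..5]={C,T2}  "a"  orig:{C}
  [1..2]={A}  "bc"
  [2..3]=∅  "cd"
  [3..4]=∅  "da"
  [4..5]={B}  "aa"
  [1..3]=∅  "bcd"
  [2..4]=∅  "cda"
  [3..5]={S}  "daa"
  [1..4]=∅  "bcda"
  [2..5]=∅  "cdaa"
  [1..5]={A}  "bcdaa"

Original NTs in T[1,5] deriving "bcdaa": ["A"]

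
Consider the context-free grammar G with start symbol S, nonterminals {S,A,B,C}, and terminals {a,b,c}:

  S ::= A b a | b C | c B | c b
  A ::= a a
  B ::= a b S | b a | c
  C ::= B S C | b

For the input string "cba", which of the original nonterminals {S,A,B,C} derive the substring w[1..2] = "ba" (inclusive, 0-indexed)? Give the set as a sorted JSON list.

Convert to CNF:
  S -> A X5 | T1 C | T2 B | T2 T1
  A -> T0 T0
  B -> T0 X3 | T1 T0 | c
  C -> B X4 | b
  T0 -> a
  T1 -> b
  T2 -> c
  X3 -> T1 S
  X4 -> S C
  X5 -> T1 T0

Fill CYK table bottom-up, restricted to cells inside w[1..2]:
  T[1,1] 'b' = {C,T1}  orig:{C}
  T[2,2] 'a' = {T0}  orig:{}
  T[1,2] 'ba' = {B,X5}  orig:{B}

Original NTs in T[1,2] deriving "ba": ["B"]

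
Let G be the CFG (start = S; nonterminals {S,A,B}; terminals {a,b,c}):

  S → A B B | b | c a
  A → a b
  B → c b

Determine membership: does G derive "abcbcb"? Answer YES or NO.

Convert to CNF:
  S -> A X3 | T2 T0 | b
  A -> T0 T1
  B -> T2 T1
  T0 -> a
  T1 -> b
  T2 -> c
  X3 -> B B

CYK table (by increasing span):
  cell(0,0) a: {T0}  orig:{}
  cell(1,1) b: {S,T1}  orig:{S}
  cell(2,2) c: {T2}  orig:{}
  cell(3,3) b: {S,T1}  orig:{S}
  cell(4,4) c: {T2}  orig:{}
  cell(5,5) b: {S,T1}  orig:{S}
  cell(0,1) ab: {A}
  cell(1,2) bc: ∅
  cell(2,3) cb: {B}
  cell(3,4) bc: ∅
  cell(4,5) cb: {B}
  cell(0,2) abc: ∅
  cell(1,3) bcb: ∅
  cell(2,4) cbc: ∅
  cell(3,5) bcb: ∅
  cell(0,3) abcb: ∅
  cell(1,4) bcbc: ∅
  cell(2,5) cbcb: {X3}  orig:{}
  cell(0,4) abcbc: ∅
  cell(1,5) bcbcb: ∅
  cell(0,5) abcbcb: {S}

S ∈ T[0,5] ⇒ YES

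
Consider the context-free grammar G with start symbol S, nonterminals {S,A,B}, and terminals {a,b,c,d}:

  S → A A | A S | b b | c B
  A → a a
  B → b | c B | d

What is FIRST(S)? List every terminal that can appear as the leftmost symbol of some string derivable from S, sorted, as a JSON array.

FIRST sets, iterate to fixpoint:
[1]
  A via A→a a: +{a}
  B via B→b: +{b}
  B via B→c B: +{c}
  B via B→d: +{d}
  S via S→A A: +{a}
  S via S→b b: +{b}
  S via S→c B: +{c}
  S: {a,b,c}  A: {a}  B: {b,c,d}
[2] (no change)
  S: {a,b,c}  A: {a}  B: {b,c,d}

FIRST(S) = ["a", "b", "c"]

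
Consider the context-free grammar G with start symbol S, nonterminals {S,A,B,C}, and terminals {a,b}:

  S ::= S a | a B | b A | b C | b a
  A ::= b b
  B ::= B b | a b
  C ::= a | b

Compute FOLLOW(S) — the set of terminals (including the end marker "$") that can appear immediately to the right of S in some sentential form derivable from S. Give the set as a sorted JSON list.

FIRST iteration:
pass 1:
  A via A→b b: +{b}
  B via B→a b: +{a}
  C via C→a: +{a}
  C via C→b: +{b}
  S via S→a B: +{a}
  S via S→b A: +{b}
  S: {a,b}  A: {b}  B: {a}  C: {a,b}
pass 2: (stable)
  S: {a,b}  A: {b}  B: {a}  C: {a,b}

FOLLOW sets:
initialize: $ ∈ FOLLOW(S)
pass 1:
  B→B b: FOLLOW(B) ⊇ FIRST(b) = {b}; new: +{b}
  S→S a: FOLLOW(S) ⊇ FIRST(a) = {a}; new: +{a}
  S→a B: FOLLOW(B) ⊇ FOLLOW(S) ⊇ {$,a}; new: +{$,a}
  S→b A: FOLLOW(A) ⊇ FOLLOW(S) ⊇ {$,a}; new: +{$,a}
  S→b C: FOLLOW(C) ⊇ FOLLOW(S) ⊇ {$,a}; new: +{$,a}
  FOLLOW(S)={$,a}  FOLLOW(A)={$,a}  FOLLOW(B)={$,a,b}  FOLLOW(C)={$,a}
pass 2: done
  FOLLOW(S)={$,a}  FOLLOW(A)={$,a}  FOLLOW(B)={$,a,b}  FOLLOW(C)={$,a}

FOLLOW(S) = ["$", "a"]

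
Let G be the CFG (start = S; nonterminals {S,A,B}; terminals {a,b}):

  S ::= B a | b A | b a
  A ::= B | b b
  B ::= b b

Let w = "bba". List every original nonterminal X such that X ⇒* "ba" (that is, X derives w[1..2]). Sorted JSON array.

Convert to CNF:
  S -> B T1 | T0 A | T0 T1
  A -> T0 T0
  B -> T0 T0
  T0 -> b
  T1 -> a

CYK table (by increasing span) — only the sub-triangle for w[1..2]:
  cell(1,1) b: {T0}  orig:{}
  cell(2,2) a: {T1}  orig:{}
  cell(1,2) ba: {S}

Original NTs in T[1,2] deriving "ba": ["S"]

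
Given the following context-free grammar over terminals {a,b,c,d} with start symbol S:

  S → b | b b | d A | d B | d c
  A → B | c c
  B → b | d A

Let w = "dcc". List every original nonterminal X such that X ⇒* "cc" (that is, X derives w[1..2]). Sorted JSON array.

CNF form of G:
  S -> T1 A | T1 B | T1 T0 | T2 T2 | b
  A -> T0 T0 | T1 A | b
  B -> T1 A | b
  T0 -> c
  T1 -> d
  T2 -> b

CYK table (by increasing span) — only the sub-triangle for w[1..2]:
  cell(1,1) c: {T0}  orig:{}
  cell(2,2) c: {T0}  orig:{}
  cell(1,2) cc: {A}

Original NTs in T[1,2] deriving "cc": ["A"]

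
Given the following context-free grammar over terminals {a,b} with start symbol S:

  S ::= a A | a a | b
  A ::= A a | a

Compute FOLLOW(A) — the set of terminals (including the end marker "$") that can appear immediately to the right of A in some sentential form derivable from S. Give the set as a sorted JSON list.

Compute FIRST by fixpoint:
iter 1:
  A via A→a: +{a}
  S via S→a A: +{a}
  S via S→b: +{b}
  S: {a,b}  A: {a}
iter 2: (stable)
  S: {a,b}  A: {a}

Compute FOLLOW by fixpoint:
seed FOLLOW(S) with $
pass 1:
  A→A a: FOLLOW(A) ⊇ FIRST(a) = {a}; new: +{a}
  S→a A: FOLLOW(A) ⊇ FOLLOW(S) ⊇ {$}; new: +{$}
  FOLLOW(S)={$}  FOLLOW(A)={$,a}
pass 2: done
  FOLLOW(S)={$}  FOLLOW(A)={$,a}

FOLLOW(A) = ["$", "a"]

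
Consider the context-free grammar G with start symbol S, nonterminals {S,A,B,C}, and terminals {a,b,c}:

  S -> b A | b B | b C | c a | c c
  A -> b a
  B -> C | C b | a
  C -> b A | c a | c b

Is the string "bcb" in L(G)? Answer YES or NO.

CNF form of G:
  S -> T0 A | T0 B | T0 C | T2 T1 | T2 T2
  A -> T0 T1
  B -> C T0 | T0 A | T2 T0 | T2 T1 | a
  C -> T0 A | T2 T0 | T2 T1
  T0 -> b
  T1 -> a
  T2 -> c

CYK fill:
  [0..0]={T0}  "b"  orig:{}
  [1..1]={T2}  "c"  orig:{}
  [2..2]={T0}  "b"  orig:{}
  [0..1]=∅  "bc"
  [1..2]={B,C}  "cb"
  [0..2]={S}  "bcb"

S ∈ T[0,2] ⇒ YES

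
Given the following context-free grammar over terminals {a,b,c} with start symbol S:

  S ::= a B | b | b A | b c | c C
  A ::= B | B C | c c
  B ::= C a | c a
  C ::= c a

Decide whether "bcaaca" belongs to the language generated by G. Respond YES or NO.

CNF form of G:
  S -> T0 B | T1 C | T2 A | T2 T1 | b
  A -> B C | C T0 | T1 T0 | T1 T1
  B -> C T0 | T1 T0
  C -> T1 T0
  T0 -> a
  T1 -> c
  T2 -> b

CYK fill:
  cell(0,0) b: {S,T2}  orig:{S}
  cell(1,1) c: {T1}  orig:{}
  cell(2,2) a: {T0}  orig:{}
  cell(3,3) a: {T0}  orig:{}
  cell(4,4) c: {T1}  orig:{}
  cell(5,5) a: {T0}  orig:{}
  cell(0,1) bc: {S}
  cell(1,2) ca: {A,B,C}
  cell(2,3) aa: ∅
  cell(3,4) ac: ∅
  cell(4,5) ca: {A,B,C}
  cell(0,2) bca: {S}
  cell(1,3) caa: {A,B}
  cell(2,4) aac: ∅
  cell(3,5) aca: {S}
  cell(0,3) bcaa: {S}
  cell(1,4) caac: ∅
  cell(2,5) aaca: ∅
  cell(0,4) bcaac: ∅
  cell(1,5) caaca: {A}
  cell(0,5) bcaaca: {S}

S ∈ T[0,5] ⇒ YES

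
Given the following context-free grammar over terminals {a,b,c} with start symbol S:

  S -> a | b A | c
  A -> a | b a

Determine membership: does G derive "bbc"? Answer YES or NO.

CNF form of G:
  S -> T0 A | a | c
  A -> T0 T1 | a
  T0 -> b
  T1 -> a

CYK table (by increasing span):
  [0..0]={T0}  "b"  orig:{}
  [1..1]={T0}  "b"  orig:{}
  [2..2]={S}  "c"
  [0..1]=∅  "bb"
  [1..2]=∅  "bc"
  [0..2]=∅  "bbc"

S ∉ T[0,2] ⇒ NO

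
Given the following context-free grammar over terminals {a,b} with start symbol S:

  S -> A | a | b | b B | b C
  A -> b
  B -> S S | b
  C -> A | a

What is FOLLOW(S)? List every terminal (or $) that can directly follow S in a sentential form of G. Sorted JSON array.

Compute FIRST by fixpoint:
pass 1:
  A via A→b: +{b}
  B via B→b: +{b}
  C via C→A: +{b}
  C via C→a: +{a}
  S via S→A: +{b}
  S via S→a: +{a}
  FIRST[S]={a,b}  FIRST[A]={b}  FIRST[B]={b}  FIRST[C]={a,b}
pass 2:
  B via B→S S: +{a}
  FIRST[S]={a,b}  FIRST[A]={b}  FIRST[B]={a,b}  FIRST[C]={a,b}
pass 3: — fixpoint
  FIRST[S]={a,b}  FIRST[A]={b}  FIRST[B]={a,b}  FIRST[C]={a,b}

FOLLOW iteration:
seed FOLLOW(S) with $
round 1:
  B→S S: FOLLOW(S) ⊇ FIRST(S) = {a,b}; new: +{a,b}
  S→A: FOLLOW(A) ⊇ FOLLOW(S) ⊇ {$,a,b}; new: +{$,a,b}
  S→b B: FOLLOW(B) ⊇ FOLLOW(S) ⊇ {$,a,b}; new: +{$,a,b}
  S→b C: FOLLOW(C) ⊇ FOLLOW(S) ⊇ {$,a,b}; new: +{$,a,b}
  FOLLOW[S]={$,a,b}  FOLLOW[A]={$,a,b}  FOLLOW[B]={$,a,b}  FOLLOW[C]={$,a,b}
round 2: done
  FOLLOW[S]={$,a,b}  FOLLOW[A]={$,a,b}  FOLLOW[B]={$,a,b}  FOLLOW[C]={$,a,b}

FOLLOW(S) = ["$", "a", "b"]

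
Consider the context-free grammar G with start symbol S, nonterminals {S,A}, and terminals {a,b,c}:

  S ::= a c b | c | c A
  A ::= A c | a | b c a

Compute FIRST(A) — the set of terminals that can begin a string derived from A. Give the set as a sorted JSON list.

FIRST sets, iterate to fixpoint:
iter 1:
  A via A→a: +{a}
  A via A→b c a: +{b}
  S via S→a c b: +{a}
  S via S→c: +{c}
  FIRST[S]={a,c}  FIRST[A]={a,b}
iter 2: — fixpoint
  FIRST[S]={a,c}  FIRST[A]={a,b}

FIRST(A) = ["a", "b"]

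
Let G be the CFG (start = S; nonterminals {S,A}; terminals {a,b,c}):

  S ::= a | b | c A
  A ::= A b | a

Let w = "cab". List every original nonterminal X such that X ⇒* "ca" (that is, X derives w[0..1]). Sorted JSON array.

CNF form of G:
  S -> T1 A | a | b
  A -> A T0 | a
  T0 -> b
  T1 -> c

Fill CYK table bottom-up — only the sub-triangle for w[0..1]:
  cell(0,0) c: {T1}  orig:{}
  cell(1,1) a: {A,S}
  cell(0,1) ca: {S}

Original NTs in T[0,1] deriving "ca": ["S"]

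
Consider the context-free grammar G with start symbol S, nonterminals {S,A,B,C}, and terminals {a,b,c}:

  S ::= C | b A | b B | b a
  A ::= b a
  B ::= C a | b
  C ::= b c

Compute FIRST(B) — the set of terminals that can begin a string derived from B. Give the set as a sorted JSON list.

Compute FIRST by fixpoint:
[1]
  A via A→b a: +{b}
  B via B→b: +{b}
  C via C→b c: +{b}
  S via S→C: +{b}
  FIRST(S)={b}  FIRST(A)={b}  FIRST(B)={b}  FIRST(C)={b}
[2] done
  FIRST(S)={b}  FIRST(A)={b}  FIRST(B)={b}  FIRST(C)={b}

FIRST(B) = ["b"]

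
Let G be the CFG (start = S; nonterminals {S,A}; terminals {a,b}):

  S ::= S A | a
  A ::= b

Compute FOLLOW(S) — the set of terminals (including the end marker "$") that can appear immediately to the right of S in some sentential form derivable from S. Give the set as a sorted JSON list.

FIRST iteration:
iter 1:
  A via A→b: +{b}
  S via S→a: +{a}
  FIRST(S)={a}  FIRST(A)={b}
iter 2: (stable)
  FIRST(S)={a}  FIRST(A)={b}

FOLLOW iteration:
initialize: $ ∈ FOLLOW(S)
round 1:
  S→S A: FOLLOW(S) ⊇ FIRST(A) = {b}; new: +{b}
  S→S A: FOLLOW(A) ⊇ FOLLOW(S) ⊇ {$,b}; new: +{$,b}
  S: {$,b}  A: {$,b}
round 2: done
  S: {$,b}  A: {$,b}

FOLLOW(S) = ["$", "b"]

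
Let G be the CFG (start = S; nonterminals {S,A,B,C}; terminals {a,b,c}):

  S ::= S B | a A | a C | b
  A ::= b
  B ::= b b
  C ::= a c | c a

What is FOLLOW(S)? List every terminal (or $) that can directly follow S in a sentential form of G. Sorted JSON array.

FIRST iteration:
round 1:
  A via A→b: +{b}
  B via B→b b: +{b}
  C via C→a c: +{a}
  C via C→c a: +{c}
  S via S→a A: +{a}
  S via S→b: +{b}
  FIRST[S]={a,b}  FIRST[A]={b}  FIRST[B]={b}  FIRST[C]={a,c}
round 2: (stable)
  FIRST[S]={a,b}  FIRST[A]={b}  FIRST[B]={b}  FIRST[C]={a,c}

FOLLOW sets:
FOLLOW(S) := {$}
pass 1:
  S→S B: FOLLOW(S) ⊇ FIRST(B) = {b}; new: +{b}
  S→S B: FOLLOW(B) ⊇ FOLLOW(S) ⊇ {$,b}; new: +{$,b}
  S→a A: FOLLOW(A) ⊇ FOLLOW(S) ⊇ {$,b}; new: +{$,b}
  S→a C: FOLLOW(C) ⊇ FOLLOW(S) ⊇ {$,b}; new: +{$,b}
  S: {$,b}  A: {$,b}  B: {$,b}  C: {$,b}
pass 2: (stable)
  S: {$,b}  A: {$,b}  B: {$,b}  C: {$,b}

FOLLOW(S) = ["$", "b"]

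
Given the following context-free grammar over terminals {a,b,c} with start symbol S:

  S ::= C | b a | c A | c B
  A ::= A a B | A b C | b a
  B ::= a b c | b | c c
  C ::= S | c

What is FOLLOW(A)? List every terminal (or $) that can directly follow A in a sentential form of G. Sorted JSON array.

FIRST iteration:
iter 1:
  A via A→b a: +{b}
  B via B→a b c: +{a}
  B via B→b: +{b}
  B via B→c c: +{c}
  C via C→c: +{c}
  S via S→C: +{c}
  S via S→b a: +{b}
  FIRST(S)={b,c}  FIRST(A)={b}  FIRST(B)={a,b,c}  FIRST(C)={c}
iter 2:
  C via C→S: +{b}
  FIRST(S)={b,c}  FIRST(A)={b}  FIRST(B)={a,b,c}  FIRST(C)={b,c}
iter 3: (no change)
  FIRST(S)={b,c}  FIRST(A)={b}  FIRST(B)={a,b,c}  FIRST(C)={b,c}

FOLLOW iteration:
seed FOLLOW(S) with $
pass 1:
  A→A a B: FOLLOW(A) ⊇ FIRST(a) = {a}; new: +{a}
  A→A a B: FOLLOW(B) ⊇ FOLLOW(A) ⊇ {a}; new: +{a}
  A→A b C: FOLLOW(A) ⊇ FIRST(b) = {b}; new: +{b}
  A→A b C: FOLLOW(C) ⊇ FOLLOW(A) ⊇ {a,b}; new: +{a,b}
  C→S: FOLLOW(S) ⊇ FOLLOW(C) ⊇ {a,b}; new: +{a,b}
  S→C: FOLLOW(C) ⊇ FOLLOW(S) ⊇ {$,a,b}; new: +{$}
  S→c A: FOLLOW(A) ⊇ FOLLOW(S) ⊇ {$,a,b}; new: +{$}
  S→c B: FOLLOW(B) ⊇ FOLLOW(S) ⊇ {$,a,b}; new: +{$,b}
  S: {$,a,b}  A: {$,a,b}  B: {$,a,b}  C: {$,a,b}
pass 2: — fixpoint
  S: {$,a,b}  A: {$,a,b}  B: {$,a,b}  C: {$,a,b}

FOLLOW(A) = ["$", "a", "b"]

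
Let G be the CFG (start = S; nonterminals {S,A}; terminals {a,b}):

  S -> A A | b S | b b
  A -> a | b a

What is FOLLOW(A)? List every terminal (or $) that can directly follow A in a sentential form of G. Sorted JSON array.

FIRST iteration:
iter 1:
  A via A→a: +{a}
  A via A→b a: +{b}
  S via S→A A: +{a,b}
  FIRST[S]={a,b}  FIRST[A]={a,b}
iter 2: done
  FIRST[S]={a,b}  FIRST[A]={a,b}

Compute FOLLOW by fixpoint:
FOLLOW(S) := {$}
pass 1:
  S→A A: FOLLOW(A) ⊇ FIRST(A) = {a,b}; new: +{a,b}
  S→A A: FOLLOW(A) ⊇ FOLLOW(S) ⊇ {$}; new: +{$}
  FOLLOW[S]={$}  FOLLOW[A]={$,a,b}
pass 2: (no change)
  FOLLOW[S]={$}  FOLLOW[A]={$,a,b}

FOLLOW(A) = ["$", "a", "b"]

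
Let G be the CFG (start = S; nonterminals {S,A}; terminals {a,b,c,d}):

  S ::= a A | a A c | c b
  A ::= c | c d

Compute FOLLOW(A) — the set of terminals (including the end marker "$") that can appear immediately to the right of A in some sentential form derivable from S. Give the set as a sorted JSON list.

Compute FIRST by fixpoint:
round 1:
  A via A→c: +{c}
  S via S→a A: +{a}
  S via S→c b: +{c}
  FIRST(S)={a,c}  FIRST(A)={c}
round 2: (no change)
  FIRST(S)={a,c}  FIRST(A)={c}

FOLLOW iteration:
FOLLOW(S) := {$}
round 1:
  S→a A: FOLLOW(A) ⊇ FOLLOW(S) ⊇ {$}; new: +{$}
  S→a A c: FOLLOW(A) ⊇ FIRST(c) = {c}; new: +{c}
  FOLLOW(S)={$}  FOLLOW(A)={$,c}
round 2: (no change)
  FOLLOW(S)={$}  FOLLOW(A)={$,c}

FOLLOW(A) = ["$", "c"]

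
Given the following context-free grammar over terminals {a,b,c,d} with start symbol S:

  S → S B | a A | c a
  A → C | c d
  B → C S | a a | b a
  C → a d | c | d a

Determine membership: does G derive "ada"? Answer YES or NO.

Convert to CNF:
  S -> S B | T0 A | T2 T0
  A -> T0 T1 | T1 T0 | T2 T1 | c
  B -> C S | T0 T0 | T3 T0
  C -> T0 T1 | T1 T0 | c
  T0 -> a
  T1 -> d
  T2 -> c
  T3 -> b

Fill CYK table bottom-up:
  cell(0,0) a: {T0}  orig:{}
  cell(1,1) d: {T1}  orig:{}
  cell(2,2) a: {T0}  orig:{}
  cell(0,1) ad: {A,C}
  cell(1,2) da: {A,C}
  cell(0,2) ada: {S}

S ∈ T[0,2] ⇒ YES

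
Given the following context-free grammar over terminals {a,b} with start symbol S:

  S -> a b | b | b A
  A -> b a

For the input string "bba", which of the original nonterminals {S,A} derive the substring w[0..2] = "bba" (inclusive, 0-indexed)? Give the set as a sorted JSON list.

Convert to CNF:
  S -> T0 A | T1 T0 | b
  A -> T0 T1
  T0 -> b
  T1 -> a

Fill CYK table bottom-up — only the sub-triangle for w[0..2]:
  T[0,0] 'b' = {S,T0}  orig:{S}
  T[1,1] 'b' = {S,T0}  orig:{S}
  T[2,2] 'a' = {T1}  orig:{}
  T[0,1] 'bb' = ∅
  T[1,2] 'ba' = {A}
  T[0,2] 'bba' = {S}

Original NTs in T[0,2] deriving "bba": ["S"]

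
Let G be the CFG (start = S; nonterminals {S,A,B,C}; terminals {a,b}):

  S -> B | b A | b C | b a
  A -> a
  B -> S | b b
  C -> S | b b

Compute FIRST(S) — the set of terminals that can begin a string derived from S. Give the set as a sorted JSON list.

FIRST sets, iterate to fixpoint:
round 1:
  A via A→a: +{a}
  B via B→b b: +{b}
  C via C→b b: +{b}
  S via S→B: +{b}
  FIRST[S]={b}  FIRST[A]={a}  FIRST[B]={b}  FIRST[C]={b}
round 2: (stable)
  FIRST[S]={b}  FIRST[A]={a}  FIRST[B]={b}  FIRST[C]={b}

FIRST(S) = ["b"]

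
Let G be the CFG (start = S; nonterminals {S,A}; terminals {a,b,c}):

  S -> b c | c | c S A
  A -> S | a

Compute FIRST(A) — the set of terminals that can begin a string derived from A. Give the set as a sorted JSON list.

Compute FIRST by fixpoint:
iter 1:
  A via A→a: +{a}
  S via S→b c: +{b}
  S via S→c: +{c}
  FIRST[S]={b,c}  FIRST[A]={a}
iter 2:
  A via A→S: +{b,c}
  FIRST[S]={b,c}  FIRST[A]={a,b,c}
iter 3: done
  FIRST[S]={b,c}  FIRST[A]={a,b,c}

FIRST(A) = ["a", "b", "c"]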